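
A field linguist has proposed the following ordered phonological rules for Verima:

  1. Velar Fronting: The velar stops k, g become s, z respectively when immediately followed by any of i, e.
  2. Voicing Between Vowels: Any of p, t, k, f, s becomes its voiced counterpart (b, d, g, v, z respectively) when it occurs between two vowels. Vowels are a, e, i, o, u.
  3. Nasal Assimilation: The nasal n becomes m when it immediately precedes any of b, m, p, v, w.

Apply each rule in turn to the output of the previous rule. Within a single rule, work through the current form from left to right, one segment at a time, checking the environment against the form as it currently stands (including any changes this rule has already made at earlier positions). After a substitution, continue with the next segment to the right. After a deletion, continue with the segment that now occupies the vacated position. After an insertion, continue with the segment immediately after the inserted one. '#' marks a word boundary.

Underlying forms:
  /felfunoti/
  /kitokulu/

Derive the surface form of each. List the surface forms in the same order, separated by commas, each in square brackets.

/felfunoti/:
  1 Velar Fronting: no change — [felfunoti]
  2 Voicing Between Vowels: [felfunoti] → [felfunodi]
  3 Nasal Assimilation: no change — [felfunodi]
/kitokulu/:
  1 Velar Fronting: [kitokulu] → [sitokulu]
  2 Voicing Between Vowels: [sitokulu] → [sidogulu]
  3 Nasal Assimilation: no change — [sidogulu]

[felfunodi], [sidogulu]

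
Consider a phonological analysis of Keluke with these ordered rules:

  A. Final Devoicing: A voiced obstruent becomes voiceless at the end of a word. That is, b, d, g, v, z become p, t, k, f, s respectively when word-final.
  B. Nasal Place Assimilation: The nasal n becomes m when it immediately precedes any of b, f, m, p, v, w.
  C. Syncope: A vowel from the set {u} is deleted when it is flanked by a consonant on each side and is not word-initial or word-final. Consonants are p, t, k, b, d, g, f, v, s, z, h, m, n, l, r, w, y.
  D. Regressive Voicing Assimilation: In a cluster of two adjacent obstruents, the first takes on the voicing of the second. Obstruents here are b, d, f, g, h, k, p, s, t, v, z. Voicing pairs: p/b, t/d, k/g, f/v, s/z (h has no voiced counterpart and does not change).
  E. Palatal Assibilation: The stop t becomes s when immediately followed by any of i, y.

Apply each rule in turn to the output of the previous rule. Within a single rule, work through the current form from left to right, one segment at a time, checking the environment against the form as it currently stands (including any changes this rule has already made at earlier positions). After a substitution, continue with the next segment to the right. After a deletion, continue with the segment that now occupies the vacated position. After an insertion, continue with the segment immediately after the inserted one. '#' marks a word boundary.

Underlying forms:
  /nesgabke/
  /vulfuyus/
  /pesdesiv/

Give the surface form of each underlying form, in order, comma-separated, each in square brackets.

[nezgapke], [vlfys], [pezdesif]

/nesgabke/:
  A Final Devoicing: no change — [nesgabke]
  B Nasal Place Assimilation: no change — [nesgabke]
  C Syncope: no change — [nesgabke]
  D Regressive Voicing Assimilation: [nesgabke] → [nezgapke]
  E Palatal Assibilation: no change — [nezgapke]
/vulfuyus/:
  A Final Devoicing: no change — [vulfuyus]
  B Nasal Place Assimilation: no change — [vulfuyus]
  C Syncope: [vulfuyus] → [vlfys]
  D Regressive Voicing Assimilation: no change — [vlfys]
  E Palatal Assibilation: no change — [vlfys]
/pesdesiv/:
  A Final Devoicing: [pesdesiv] → [pesdesif]
  B Nasal Place Assimilation: no change — [pesdesif]
  C Syncope: no change — [pesdesif]
  D Regressive Voicing Assimilation: [pesdesif] → [pezdesif]
  E Palatal Assibilation: no change — [pezdesif]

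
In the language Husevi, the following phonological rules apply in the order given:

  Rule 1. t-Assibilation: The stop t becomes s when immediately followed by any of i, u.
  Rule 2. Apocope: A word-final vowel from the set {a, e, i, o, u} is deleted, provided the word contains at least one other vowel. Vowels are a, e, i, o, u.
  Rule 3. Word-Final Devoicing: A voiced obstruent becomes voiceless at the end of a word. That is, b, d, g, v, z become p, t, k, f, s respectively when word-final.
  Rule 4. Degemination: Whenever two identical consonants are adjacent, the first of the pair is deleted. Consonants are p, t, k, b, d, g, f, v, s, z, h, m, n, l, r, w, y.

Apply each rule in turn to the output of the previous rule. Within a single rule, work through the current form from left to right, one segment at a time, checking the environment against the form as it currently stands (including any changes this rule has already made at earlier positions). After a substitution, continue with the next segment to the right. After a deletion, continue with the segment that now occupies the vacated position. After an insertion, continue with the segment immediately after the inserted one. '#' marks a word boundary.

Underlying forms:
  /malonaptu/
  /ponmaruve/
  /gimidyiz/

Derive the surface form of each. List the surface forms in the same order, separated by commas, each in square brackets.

/malonaptu/:
  Rule 1 t-Assibilation: [malonaptu] → [malonapsu]
  Rule 2 Apocope: [malonapsu] → [malonaps]
  Rule 3 Word-Final Devoicing: no change — [malonaps]
  Rule 4 Degemination: no change — [malonaps]
/ponmaruve/:
  Rule 1 t-Assibilation: no change — [ponmaruve]
  Rule 2 Apocope: [ponmaruve] → [ponmaruv]
  Rule 3 Word-Final Devoicing: [ponmaruv] → [ponmaruf]
  Rule 4 Degemination: no change — [ponmaruf]
/gimidyiz/:
  Rule 1 t-Assibilation: no change — [gimidyiz]
  Rule 2 Apocope: no change — [gimidyiz]
  Rule 3 Word-Final Devoicing: [gimidyiz] → [gimidyis]
  Rule 4 Degemination: no change — [gimidyis]

[malonaps], [ponmaruf], [gimidyis]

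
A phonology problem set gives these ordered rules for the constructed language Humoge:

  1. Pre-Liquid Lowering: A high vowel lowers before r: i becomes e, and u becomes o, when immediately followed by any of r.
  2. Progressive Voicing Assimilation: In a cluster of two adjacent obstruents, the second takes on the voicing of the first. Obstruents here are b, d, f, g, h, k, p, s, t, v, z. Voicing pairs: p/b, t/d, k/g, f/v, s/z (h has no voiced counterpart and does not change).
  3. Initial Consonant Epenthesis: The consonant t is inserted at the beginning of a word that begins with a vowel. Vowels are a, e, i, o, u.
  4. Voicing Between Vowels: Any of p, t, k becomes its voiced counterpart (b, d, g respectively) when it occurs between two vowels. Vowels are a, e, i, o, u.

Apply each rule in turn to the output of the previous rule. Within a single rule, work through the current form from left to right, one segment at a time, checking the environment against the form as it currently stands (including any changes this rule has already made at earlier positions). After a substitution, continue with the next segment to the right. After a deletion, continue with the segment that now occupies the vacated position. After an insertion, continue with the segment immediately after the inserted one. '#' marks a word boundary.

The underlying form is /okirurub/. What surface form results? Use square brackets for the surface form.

1 Pre-Liquid Lowering: [okirurub] → [okerorub]
2 Progressive Voicing Assimilation: no change — [okerorub]
3 Initial Consonant Epenthesis: [okerorub] → [tokerorub]
4 Voicing Between Vowels: [tokerorub] → [togerorub]

[togerorub]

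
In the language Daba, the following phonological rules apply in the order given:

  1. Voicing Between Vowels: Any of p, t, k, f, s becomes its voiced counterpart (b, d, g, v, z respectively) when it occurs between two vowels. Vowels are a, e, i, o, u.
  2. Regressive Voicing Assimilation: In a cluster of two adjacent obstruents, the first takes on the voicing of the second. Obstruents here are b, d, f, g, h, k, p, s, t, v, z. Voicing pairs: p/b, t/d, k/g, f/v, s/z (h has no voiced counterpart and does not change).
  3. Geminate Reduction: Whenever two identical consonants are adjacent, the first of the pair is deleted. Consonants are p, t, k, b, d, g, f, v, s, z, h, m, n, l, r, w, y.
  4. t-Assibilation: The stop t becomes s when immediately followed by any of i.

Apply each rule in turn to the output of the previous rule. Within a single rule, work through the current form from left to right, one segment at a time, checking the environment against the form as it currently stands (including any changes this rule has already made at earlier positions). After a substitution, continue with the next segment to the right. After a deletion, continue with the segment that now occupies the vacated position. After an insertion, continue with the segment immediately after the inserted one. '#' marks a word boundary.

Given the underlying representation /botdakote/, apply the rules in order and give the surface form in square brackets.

[bodagode]

1 Voicing Between Vowels: [botdakote] → [botdagode]
2 Regressive Voicing Assimilation: [botdagode] → [boddagode]
3 Geminate Reduction: [boddagode] → [bodagode]
4 t-Assibilation: no change — [bodagode]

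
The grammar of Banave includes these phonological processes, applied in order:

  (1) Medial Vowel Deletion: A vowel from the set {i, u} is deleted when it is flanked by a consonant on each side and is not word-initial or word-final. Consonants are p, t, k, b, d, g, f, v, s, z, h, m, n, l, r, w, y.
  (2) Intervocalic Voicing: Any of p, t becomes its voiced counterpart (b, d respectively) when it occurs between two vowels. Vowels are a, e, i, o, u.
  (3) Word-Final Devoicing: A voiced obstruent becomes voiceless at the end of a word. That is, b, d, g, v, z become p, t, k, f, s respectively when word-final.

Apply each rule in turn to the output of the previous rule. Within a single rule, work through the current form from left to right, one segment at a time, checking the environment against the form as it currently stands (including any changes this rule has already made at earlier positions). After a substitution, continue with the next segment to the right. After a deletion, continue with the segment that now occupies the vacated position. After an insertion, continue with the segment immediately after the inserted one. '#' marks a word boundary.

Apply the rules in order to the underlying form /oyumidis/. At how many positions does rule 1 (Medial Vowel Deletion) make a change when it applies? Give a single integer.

3

(1) Medial Vowel Deletion: [oyumidis] → [oymds]
(2) Intervocalic Voicing: no change — [oymds]
(3) Word-Final Devoicing: no change — [oymds]
Rule 1 changed 3 position(s).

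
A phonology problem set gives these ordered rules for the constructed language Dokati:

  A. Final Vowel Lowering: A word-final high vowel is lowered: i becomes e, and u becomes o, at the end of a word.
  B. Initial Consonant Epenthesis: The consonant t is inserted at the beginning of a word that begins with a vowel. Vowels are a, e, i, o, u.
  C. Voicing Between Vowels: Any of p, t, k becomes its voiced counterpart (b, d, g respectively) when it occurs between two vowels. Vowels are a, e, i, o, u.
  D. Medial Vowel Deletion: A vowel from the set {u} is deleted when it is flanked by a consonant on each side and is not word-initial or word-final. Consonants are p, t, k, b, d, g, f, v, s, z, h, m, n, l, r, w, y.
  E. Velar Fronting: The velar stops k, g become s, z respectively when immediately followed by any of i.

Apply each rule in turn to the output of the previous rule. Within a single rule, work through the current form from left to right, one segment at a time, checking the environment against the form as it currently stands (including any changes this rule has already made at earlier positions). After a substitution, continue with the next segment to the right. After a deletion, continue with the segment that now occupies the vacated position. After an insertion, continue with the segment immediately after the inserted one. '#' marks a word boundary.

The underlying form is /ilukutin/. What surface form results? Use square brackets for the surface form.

[tilgdin]

A Final Vowel Lowering: no change — [ilukutin]
B Initial Consonant Epenthesis: [ilukutin] → [tilukutin]
C Voicing Between Vowels: [tilukutin] → [tilugudin]
D Medial Vowel Deletion: [tilugudin] → [tilgdin]
E Velar Fronting: no change — [tilgdin]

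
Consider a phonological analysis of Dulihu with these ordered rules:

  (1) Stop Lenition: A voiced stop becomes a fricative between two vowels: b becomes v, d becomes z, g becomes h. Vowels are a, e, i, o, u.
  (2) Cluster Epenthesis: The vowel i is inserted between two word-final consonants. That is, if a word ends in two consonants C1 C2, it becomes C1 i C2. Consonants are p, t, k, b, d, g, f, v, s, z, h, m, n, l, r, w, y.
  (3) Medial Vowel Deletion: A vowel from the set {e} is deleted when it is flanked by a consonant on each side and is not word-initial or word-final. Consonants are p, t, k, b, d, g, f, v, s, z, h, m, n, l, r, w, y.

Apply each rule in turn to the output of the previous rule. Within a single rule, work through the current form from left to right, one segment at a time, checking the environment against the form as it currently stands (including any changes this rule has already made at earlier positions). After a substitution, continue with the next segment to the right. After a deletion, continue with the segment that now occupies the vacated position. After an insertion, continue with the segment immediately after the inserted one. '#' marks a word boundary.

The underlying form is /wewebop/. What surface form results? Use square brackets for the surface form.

(1) Stop Lenition: [wewebop] → [wewevop]
(2) Cluster Epenthesis: no change — [wewevop]
(3) Medial Vowel Deletion: [wewevop] → [wwvop]

[wwvop]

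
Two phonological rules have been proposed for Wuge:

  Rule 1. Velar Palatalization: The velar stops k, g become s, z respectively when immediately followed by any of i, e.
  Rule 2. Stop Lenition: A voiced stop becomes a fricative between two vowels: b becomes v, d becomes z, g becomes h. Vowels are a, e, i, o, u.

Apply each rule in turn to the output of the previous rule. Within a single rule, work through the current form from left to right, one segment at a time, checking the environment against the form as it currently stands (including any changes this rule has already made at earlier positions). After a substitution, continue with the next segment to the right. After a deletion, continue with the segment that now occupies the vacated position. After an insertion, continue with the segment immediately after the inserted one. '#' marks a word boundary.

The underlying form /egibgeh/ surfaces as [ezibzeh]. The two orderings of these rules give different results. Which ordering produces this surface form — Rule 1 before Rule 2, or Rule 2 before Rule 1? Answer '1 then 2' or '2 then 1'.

1 then 2

Order 1 then 2:
  1 Velar Palatalization: [egibgeh] → [ezibzeh]
  2 Stop Lenition: no change — [ezibzeh]
  result: [ezibzeh]
Order 2 then 1:
  2 Stop Lenition: [egibgeh] → [ehibgeh]
  1 Velar Palatalization: [ehibgeh] → [ehibzeh]
  result: [ehibzeh]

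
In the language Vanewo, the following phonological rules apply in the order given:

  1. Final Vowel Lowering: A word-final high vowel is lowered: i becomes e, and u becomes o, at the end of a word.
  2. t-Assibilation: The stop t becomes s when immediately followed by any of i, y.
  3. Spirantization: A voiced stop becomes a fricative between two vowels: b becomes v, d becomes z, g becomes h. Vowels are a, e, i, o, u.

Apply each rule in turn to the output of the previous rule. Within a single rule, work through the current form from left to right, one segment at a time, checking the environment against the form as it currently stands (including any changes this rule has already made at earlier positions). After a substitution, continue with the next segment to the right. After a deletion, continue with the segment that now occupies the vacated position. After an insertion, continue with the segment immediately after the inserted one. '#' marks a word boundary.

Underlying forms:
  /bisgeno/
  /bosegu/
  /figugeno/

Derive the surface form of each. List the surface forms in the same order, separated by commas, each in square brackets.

[bisgeno], [boseho], [fihuheno]

/bisgeno/:
  1 Final Vowel Lowering: no change — [bisgeno]
  2 t-Assibilation: no change — [bisgeno]
  3 Spirantization: no change — [bisgeno]
/bosegu/:
  1 Final Vowel Lowering: [bosegu] → [bosego]
  2 t-Assibilation: no change — [bosego]
  3 Spirantization: [bosego] → [boseho]
/figugeno/:
  1 Final Vowel Lowering: no change — [figugeno]
  2 t-Assibilation: no change — [figugeno]
  3 Spirantization: [figugeno] → [fihuheno]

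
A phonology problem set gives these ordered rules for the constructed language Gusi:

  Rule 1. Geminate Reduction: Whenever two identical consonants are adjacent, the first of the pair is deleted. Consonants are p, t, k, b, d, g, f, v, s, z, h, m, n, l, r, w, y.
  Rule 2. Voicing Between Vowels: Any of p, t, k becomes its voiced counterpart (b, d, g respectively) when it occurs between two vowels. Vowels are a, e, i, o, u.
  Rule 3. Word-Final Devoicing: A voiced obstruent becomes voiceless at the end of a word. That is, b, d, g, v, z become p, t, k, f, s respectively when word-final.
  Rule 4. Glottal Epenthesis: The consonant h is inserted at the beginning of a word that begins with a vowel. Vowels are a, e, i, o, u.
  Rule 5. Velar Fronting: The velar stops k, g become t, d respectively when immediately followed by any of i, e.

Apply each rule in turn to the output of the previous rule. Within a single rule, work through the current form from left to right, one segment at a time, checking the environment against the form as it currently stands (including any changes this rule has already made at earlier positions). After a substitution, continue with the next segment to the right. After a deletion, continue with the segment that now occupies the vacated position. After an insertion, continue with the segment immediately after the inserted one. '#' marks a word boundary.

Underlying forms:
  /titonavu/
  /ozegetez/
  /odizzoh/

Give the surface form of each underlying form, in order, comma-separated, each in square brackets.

/titonavu/:
  Rule 1 Geminate Reduction: no change — [titonavu]
  Rule 2 Voicing Between Vowels: [titonavu] → [tidonavu]
  Rule 3 Word-Final Devoicing: no change — [tidonavu]
  Rule 4 Glottal Epenthesis: no change — [tidonavu]
  Rule 5 Velar Fronting: no change — [tidonavu]
/ozegetez/:
  Rule 1 Geminate Reduction: no change — [ozegetez]
  Rule 2 Voicing Between Vowels: [ozegetez] → [ozegedez]
  Rule 3 Word-Final Devoicing: [ozegedez] → [ozegedes]
  Rule 4 Glottal Epenthesis: [ozegedes] → [hozegedes]
  Rule 5 Velar Fronting: [hozegedes] → [hozededes]
/odizzoh/:
  Rule 1 Geminate Reduction: [odizzoh] → [odizoh]
  Rule 2 Voicing Between Vowels: no change — [odizoh]
  Rule 3 Word-Final Devoicing: no change — [odizoh]
  Rule 4 Glottal Epenthesis: [odizoh] → [hodizoh]
  Rule 5 Velar Fronting: no change — [hodizoh]

[tidonavu], [hozededes], [hodizoh]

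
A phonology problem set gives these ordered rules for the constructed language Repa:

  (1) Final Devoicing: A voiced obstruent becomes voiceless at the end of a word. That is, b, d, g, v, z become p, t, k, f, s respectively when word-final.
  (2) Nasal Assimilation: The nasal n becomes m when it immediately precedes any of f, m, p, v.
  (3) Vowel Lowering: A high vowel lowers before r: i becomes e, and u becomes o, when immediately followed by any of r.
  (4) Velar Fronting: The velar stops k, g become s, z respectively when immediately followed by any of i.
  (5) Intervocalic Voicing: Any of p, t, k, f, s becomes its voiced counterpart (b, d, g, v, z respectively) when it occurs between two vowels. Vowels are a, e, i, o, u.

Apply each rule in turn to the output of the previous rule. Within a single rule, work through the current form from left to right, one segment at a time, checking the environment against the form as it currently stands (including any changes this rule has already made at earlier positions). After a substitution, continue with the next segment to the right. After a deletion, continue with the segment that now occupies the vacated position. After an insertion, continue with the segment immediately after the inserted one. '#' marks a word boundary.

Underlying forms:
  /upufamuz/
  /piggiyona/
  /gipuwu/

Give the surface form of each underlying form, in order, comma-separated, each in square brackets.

[ubuvamus], [pigziyona], [zibuwu]

/upufamuz/:
  (1) Final Devoicing: [upufamuz] → [upufamus]
  (2) Nasal Assimilation: no change — [upufamus]
  (3) Vowel Lowering: no change — [upufamus]
  (4) Velar Fronting: no change — [upufamus]
  (5) Intervocalic Voicing: [upufamus] → [ubuvamus]
/piggiyona/:
  (1) Final Devoicing: no change — [piggiyona]
  (2) Nasal Assimilation: no change — [piggiyona]
  (3) Vowel Lowering: no change — [piggiyona]
  (4) Velar Fronting: [piggiyona] → [pigziyona]
  (5) Intervocalic Voicing: no change — [pigziyona]
/gipuwu/:
  (1) Final Devoicing: no change — [gipuwu]
  (2) Nasal Assimilation: no change — [gipuwu]
  (3) Vowel Lowering: no change — [gipuwu]
  (4) Velar Fronting: [gipuwu] → [zipuwu]
  (5) Intervocalic Voicing: [zipuwu] → [zibuwu]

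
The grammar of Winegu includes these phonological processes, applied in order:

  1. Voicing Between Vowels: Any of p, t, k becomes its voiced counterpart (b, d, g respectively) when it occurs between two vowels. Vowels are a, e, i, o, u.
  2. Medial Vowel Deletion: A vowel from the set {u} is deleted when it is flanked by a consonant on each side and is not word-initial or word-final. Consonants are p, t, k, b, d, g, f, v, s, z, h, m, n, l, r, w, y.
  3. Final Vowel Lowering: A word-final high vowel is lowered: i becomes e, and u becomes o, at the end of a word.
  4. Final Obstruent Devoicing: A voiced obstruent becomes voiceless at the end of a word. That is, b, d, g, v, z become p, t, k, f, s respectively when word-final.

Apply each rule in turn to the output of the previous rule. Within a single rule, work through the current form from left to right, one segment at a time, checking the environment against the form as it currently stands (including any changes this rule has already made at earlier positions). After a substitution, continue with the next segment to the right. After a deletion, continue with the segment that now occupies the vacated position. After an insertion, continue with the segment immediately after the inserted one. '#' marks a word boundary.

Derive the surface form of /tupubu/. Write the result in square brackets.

[tbbo]

1 Voicing Between Vowels: [tupubu] → [tububu]
2 Medial Vowel Deletion: [tububu] → [tbbu]
3 Final Vowel Lowering: [tbbu] → [tbbo]
4 Final Obstruent Devoicing: no change — [tbbo]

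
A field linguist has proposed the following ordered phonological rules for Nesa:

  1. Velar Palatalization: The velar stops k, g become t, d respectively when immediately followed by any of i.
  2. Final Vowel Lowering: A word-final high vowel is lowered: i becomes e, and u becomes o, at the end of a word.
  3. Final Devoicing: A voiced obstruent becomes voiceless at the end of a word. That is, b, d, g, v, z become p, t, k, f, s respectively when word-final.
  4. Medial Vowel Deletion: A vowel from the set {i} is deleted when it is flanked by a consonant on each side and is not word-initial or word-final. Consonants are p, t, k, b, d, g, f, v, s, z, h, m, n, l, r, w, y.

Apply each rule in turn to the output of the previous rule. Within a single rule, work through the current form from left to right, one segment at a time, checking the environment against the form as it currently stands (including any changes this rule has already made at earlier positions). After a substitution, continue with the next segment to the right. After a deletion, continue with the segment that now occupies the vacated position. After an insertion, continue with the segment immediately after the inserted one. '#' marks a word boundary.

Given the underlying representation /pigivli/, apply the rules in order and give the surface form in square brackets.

[pdvle]

1 Velar Palatalization: [pigivli] → [pidivli]
2 Final Vowel Lowering: [pidivli] → [pidivle]
3 Final Devoicing: no change — [pidivle]
4 Medial Vowel Deletion: [pidivle] → [pdvle]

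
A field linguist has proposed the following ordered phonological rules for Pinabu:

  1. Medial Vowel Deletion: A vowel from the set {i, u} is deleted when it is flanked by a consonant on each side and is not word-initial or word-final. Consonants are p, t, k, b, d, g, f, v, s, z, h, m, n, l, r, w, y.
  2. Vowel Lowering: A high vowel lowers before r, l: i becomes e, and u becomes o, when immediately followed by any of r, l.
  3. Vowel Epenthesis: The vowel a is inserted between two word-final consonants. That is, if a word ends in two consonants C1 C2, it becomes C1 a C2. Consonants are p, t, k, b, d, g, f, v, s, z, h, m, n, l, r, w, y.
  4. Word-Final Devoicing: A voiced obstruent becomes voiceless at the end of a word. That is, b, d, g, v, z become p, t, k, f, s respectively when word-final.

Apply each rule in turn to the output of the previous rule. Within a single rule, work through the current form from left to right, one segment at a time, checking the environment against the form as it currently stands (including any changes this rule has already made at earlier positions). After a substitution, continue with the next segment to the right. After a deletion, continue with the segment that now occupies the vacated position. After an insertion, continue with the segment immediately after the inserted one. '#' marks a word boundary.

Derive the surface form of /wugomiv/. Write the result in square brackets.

[wgomaf]

1 Medial Vowel Deletion: [wugomiv] → [wgomv]
2 Vowel Lowering: no change — [wgomv]
3 Vowel Epenthesis: [wgomv] → [wgomav]
4 Word-Final Devoicing: [wgomav] → [wgomaf]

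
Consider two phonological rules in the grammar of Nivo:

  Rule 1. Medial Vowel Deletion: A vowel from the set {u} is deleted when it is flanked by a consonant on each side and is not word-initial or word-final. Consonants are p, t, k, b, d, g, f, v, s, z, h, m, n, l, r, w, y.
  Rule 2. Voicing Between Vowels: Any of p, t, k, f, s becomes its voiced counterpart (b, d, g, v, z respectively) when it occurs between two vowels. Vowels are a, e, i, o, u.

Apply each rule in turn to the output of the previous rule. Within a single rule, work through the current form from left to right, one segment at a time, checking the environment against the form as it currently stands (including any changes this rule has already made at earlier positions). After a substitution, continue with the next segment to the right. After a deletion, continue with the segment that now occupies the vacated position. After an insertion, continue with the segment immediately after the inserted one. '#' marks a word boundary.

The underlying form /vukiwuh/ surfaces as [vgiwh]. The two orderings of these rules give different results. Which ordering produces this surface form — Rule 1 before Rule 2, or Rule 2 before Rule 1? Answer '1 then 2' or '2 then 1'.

Order 1 then 2:
  1 Medial Vowel Deletion: [vukiwuh] → [vkiwh]
  2 Voicing Between Vowels: no change — [vkiwh]
  result: [vkiwh]
Order 2 then 1:
  2 Voicing Between Vowels: [vukiwuh] → [vugiwuh]
  1 Medial Vowel Deletion: [vugiwuh] → [vgiwh]
  result: [vgiwh]

2 then 1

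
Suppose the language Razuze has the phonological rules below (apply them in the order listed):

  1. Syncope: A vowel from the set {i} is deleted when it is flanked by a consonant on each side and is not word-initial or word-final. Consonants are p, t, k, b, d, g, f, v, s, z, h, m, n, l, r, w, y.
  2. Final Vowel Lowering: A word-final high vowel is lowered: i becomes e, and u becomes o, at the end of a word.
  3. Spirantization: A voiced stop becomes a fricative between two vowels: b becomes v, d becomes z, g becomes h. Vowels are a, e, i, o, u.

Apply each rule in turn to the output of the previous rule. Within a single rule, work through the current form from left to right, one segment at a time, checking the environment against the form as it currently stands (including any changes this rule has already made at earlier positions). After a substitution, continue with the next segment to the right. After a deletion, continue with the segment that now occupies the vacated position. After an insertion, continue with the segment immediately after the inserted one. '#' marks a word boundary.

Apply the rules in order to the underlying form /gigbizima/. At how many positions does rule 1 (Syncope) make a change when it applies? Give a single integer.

1 Syncope: [gigbizima] → [ggbzma]
2 Final Vowel Lowering: no change — [ggbzma]
3 Spirantization: no change — [ggbzma]
Rule 1 changed 3 position(s).

3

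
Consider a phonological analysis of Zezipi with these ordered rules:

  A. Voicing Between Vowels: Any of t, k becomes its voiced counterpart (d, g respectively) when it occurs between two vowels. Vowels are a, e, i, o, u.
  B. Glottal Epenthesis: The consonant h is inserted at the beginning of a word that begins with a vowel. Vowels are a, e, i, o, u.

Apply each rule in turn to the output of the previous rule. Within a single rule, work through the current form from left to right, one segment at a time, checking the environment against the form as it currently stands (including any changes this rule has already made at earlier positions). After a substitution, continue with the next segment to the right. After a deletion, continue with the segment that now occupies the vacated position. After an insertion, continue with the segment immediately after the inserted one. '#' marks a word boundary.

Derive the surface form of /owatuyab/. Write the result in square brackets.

[howaduyab]

A Voicing Between Vowels: [owatuyab] → [owaduyab]
B Glottal Epenthesis: [owaduyab] → [howaduyab]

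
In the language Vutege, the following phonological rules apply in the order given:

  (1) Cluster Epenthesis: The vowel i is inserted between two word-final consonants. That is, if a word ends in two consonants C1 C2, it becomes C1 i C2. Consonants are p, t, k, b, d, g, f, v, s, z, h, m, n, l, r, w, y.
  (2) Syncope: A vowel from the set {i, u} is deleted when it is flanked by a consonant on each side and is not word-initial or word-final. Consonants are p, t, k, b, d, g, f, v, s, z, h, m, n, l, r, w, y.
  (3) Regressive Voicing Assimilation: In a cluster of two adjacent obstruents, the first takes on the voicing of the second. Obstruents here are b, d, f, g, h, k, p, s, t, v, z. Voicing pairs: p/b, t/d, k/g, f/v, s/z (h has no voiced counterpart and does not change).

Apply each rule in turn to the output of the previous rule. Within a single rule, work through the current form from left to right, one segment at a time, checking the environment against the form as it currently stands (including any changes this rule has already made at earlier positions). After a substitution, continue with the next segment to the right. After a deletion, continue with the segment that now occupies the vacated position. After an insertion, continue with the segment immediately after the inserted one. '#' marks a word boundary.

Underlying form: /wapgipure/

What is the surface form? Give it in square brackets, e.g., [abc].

(1) Cluster Epenthesis: no change — [wapgipure]
(2) Syncope: [wapgipure] → [wapgpre]
(3) Regressive Voicing Assimilation: [wapgpre] → [wabkpre]

[wabkpre]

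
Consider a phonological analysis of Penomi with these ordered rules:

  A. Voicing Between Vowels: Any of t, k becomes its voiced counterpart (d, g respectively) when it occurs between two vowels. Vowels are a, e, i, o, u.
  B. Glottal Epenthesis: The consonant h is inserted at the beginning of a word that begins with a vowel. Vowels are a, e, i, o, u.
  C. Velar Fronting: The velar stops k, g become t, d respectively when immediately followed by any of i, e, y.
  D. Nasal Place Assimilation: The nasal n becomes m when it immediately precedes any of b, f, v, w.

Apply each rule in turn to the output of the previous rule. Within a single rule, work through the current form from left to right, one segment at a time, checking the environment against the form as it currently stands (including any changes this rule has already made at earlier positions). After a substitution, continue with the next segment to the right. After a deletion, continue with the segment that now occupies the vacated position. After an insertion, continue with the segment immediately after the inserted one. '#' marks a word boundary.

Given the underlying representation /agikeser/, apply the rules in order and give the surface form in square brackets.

A Voicing Between Vowels: [agikeser] → [agigeser]
B Glottal Epenthesis: [agigeser] → [hagigeser]
C Velar Fronting: [hagigeser] → [hadideser]
D Nasal Place Assimilation: no change — [hadideser]

[hadideser]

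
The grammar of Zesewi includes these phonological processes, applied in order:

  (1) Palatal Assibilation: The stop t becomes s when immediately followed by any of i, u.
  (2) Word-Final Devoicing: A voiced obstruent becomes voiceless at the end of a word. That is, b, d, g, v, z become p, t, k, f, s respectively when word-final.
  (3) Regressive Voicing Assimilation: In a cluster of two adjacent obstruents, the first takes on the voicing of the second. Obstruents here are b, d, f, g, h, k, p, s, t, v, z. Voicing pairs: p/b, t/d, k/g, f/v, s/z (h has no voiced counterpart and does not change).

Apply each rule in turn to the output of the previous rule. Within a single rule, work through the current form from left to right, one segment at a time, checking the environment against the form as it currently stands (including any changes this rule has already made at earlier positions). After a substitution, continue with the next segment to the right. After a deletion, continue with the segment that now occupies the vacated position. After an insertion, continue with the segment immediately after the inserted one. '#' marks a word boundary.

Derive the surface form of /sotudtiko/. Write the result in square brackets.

(1) Palatal Assibilation: [sotudtiko] → [sosudsiko]
(2) Word-Final Devoicing: no change — [sosudsiko]
(3) Regressive Voicing Assimilation: [sosudsiko] → [sosutsiko]

[sosutsiko]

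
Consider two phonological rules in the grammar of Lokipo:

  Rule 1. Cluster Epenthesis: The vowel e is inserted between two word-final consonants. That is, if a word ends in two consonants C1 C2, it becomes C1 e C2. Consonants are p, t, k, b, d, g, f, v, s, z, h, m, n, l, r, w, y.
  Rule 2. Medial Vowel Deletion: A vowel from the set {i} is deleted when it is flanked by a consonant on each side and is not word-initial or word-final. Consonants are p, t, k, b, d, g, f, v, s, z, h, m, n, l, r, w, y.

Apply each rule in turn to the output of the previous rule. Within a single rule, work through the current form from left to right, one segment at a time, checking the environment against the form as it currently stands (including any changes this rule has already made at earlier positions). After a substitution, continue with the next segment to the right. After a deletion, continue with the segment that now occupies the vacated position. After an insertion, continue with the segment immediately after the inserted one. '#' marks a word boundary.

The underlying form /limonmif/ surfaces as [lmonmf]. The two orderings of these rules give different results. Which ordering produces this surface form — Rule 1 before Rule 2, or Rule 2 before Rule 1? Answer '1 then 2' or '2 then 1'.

1 then 2

Order 1 then 2:
  1 Cluster Epenthesis: no change — [limonmif]
  2 Medial Vowel Deletion: [limonmif] → [lmonmf]
  result: [lmonmf]
Order 2 then 1:
  2 Medial Vowel Deletion: [limonmif] → [lmonmf]
  1 Cluster Epenthesis: [lmonmf] → [lmonmef]
  result: [lmonmef]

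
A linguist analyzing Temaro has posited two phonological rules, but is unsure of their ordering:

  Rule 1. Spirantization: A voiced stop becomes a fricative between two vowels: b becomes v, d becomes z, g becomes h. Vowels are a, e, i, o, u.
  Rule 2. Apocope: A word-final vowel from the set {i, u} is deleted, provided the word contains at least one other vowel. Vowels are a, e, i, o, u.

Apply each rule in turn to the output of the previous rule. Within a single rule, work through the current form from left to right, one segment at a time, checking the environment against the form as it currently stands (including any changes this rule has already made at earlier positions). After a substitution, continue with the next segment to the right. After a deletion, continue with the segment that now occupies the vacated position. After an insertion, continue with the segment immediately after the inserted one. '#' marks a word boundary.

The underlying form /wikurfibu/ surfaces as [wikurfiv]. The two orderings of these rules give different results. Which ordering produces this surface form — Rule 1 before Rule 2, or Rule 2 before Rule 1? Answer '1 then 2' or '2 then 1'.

1 then 2

Order 1 then 2:
  1 Spirantization: [wikurfibu] → [wikurfivu]
  2 Apocope: [wikurfivu] → [wikurfiv]
  result: [wikurfiv]
Order 2 then 1:
  2 Apocope: [wikurfibu] → [wikurfib]
  1 Spirantization: no change — [wikurfib]
  result: [wikurfib]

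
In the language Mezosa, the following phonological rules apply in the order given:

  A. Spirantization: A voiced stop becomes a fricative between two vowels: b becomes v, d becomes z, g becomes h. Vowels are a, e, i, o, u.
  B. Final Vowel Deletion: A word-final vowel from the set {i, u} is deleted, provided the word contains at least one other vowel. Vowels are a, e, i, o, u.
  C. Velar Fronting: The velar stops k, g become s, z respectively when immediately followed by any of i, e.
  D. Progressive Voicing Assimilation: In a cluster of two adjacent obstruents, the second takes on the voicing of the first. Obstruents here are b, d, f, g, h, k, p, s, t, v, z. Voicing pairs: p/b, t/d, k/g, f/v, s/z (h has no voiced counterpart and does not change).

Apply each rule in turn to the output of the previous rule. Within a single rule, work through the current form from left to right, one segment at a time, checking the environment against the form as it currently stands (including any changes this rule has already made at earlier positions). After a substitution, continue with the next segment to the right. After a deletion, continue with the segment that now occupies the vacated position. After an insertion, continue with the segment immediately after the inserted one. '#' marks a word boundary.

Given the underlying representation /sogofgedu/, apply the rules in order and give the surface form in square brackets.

[sohofsez]

A Spirantization: [sogofgedu] → [sohofgezu]
B Final Vowel Deletion: [sohofgezu] → [sohofgez]
C Velar Fronting: [sohofgez] → [sohofzez]
D Progressive Voicing Assimilation: [sohofzez] → [sohofsez]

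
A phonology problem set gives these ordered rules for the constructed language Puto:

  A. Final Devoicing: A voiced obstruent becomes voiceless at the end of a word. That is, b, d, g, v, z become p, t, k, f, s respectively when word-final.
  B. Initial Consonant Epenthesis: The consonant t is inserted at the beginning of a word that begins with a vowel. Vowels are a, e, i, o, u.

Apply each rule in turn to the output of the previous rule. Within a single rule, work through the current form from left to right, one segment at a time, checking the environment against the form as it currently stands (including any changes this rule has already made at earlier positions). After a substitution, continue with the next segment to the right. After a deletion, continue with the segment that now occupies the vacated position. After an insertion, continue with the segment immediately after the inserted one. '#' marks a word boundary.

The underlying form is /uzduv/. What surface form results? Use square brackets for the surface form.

[tuzduf]

A Final Devoicing: [uzduv] → [uzduf]
B Initial Consonant Epenthesis: [uzduf] → [tuzduf]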